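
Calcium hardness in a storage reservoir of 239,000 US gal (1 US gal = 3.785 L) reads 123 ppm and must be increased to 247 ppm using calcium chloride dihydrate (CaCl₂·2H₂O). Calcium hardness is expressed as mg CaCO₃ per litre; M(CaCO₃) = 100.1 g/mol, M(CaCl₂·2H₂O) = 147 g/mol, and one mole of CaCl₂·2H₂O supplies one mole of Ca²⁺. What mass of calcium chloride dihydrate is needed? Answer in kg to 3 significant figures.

Volume: 239,000 US gal × 3.785 L/gal = 904,615 L.
Hardness to add: (247 − 123) = 124 mg/L as CaCO₃ × 904,615 L = 112,200 g as CaCO₃.
Moles of Ca²⁺ (1 mol Ca²⁺ ≡ 1 mol CaCO₃): 112,200 / 100.1 g/mol = 1121 mol.
Mass of CaCl₂·2H₂O: 1121 × 147 = 164,700 g.

165 kg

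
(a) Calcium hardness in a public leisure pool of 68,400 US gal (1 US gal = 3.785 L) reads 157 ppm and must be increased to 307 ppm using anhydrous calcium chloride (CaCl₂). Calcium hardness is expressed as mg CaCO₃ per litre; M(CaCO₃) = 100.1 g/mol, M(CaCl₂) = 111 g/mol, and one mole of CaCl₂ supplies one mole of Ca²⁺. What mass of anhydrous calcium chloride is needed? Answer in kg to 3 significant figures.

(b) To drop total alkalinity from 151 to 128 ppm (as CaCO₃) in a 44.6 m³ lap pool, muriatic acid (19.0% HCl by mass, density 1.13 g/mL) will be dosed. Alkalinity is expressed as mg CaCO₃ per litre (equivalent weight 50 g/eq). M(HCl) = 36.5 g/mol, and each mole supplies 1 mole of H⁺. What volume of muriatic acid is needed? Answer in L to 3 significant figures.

(a) Volume: 68,400 US gal × 3.785 L/gal = 258,894 L.
(a) Hardness to add: (307 − 157) = 150 mg/L as CaCO₃ × 258,894 L = 38,830 g as CaCO₃.
(a) Moles of Ca²⁺ (1 mol Ca²⁺ ≡ 1 mol CaCO₃): 38,830 / 100.1 g/mol = 388 mol.
(a) Mass of CaCl₂: 388 × 111 = 43,060 g.

(b) Volume: 44.6 m³ = 44,600 L.
(b) Alkalinity to neutralize: (151 − 128) = 23 mg/L as CaCO₃ × 44,600 L = 1026 g as CaCO₃.
(b) Equivalents of H⁺ required: 1026 ÷ 50 g/eq = 20.52 eq = 20.52 mol HCl.
(b) Mass of HCl: 20.52 × 36.5 = 748.8 g.
(b) Mass of 19.0% solution: 748.8 / 0.19 = 3941 g.
(b) Volume: 3941 g ÷ 1.13 g/mL = 3488 mL.

(a) 43.1 kg; (b) 3.49 L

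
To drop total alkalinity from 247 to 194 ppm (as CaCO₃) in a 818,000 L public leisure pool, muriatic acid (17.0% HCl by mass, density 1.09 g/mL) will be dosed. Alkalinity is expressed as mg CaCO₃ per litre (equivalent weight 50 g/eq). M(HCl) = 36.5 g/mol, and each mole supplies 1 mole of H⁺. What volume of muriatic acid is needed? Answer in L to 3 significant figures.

Alkalinity to neutralize: (247 − 194) = 53 mg/L as CaCO₃ × 818,000 L = 43,350 g as CaCO₃.
Equivalents of H⁺ required: 43,350 ÷ 50 g/eq = 867.1 eq = 867.1 mol HCl.
Mass of HCl: 867.1 × 36.5 = 31,650 g.
Mass of 17.0% solution: 31,650 / 0.17 = 186,200 g.
Volume: 186,200 g ÷ 1.09 g/mL = 170,800 mL.

171 L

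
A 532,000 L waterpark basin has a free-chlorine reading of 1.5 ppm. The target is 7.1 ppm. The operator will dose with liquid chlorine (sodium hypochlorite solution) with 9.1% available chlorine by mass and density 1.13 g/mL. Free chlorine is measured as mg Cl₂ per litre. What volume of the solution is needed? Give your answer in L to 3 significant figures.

29.0 L

Chlorine deficit: 7.1 − 1.5 = 5.6 ppm = 5.6 mg/L as Cl₂.
Cl₂ equivalent needed: 5.6 mg/L × 532,000 L = 2,979,000 mg = 2979 g.
Product at 9.1% available chlorine: 2979 / 0.091 = 32,740 g.
Volume at density 1.13 g/mL: 32,740 g ÷ 1.13 g/mL = 28,970 mL.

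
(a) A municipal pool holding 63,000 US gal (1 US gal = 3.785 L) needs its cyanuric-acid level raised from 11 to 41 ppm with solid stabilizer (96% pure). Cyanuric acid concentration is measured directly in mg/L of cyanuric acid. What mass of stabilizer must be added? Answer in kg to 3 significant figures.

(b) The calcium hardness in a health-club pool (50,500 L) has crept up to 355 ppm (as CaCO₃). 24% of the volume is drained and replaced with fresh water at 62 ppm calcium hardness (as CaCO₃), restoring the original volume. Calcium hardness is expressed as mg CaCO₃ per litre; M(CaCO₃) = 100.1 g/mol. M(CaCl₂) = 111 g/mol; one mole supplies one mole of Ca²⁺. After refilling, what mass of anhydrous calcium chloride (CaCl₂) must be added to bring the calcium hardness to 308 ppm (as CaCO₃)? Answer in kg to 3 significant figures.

(a) Volume: 63,000 US gal × 3.785 L/gal = 238,455 L.
(a) CYA to add: (41 − 11) = 30 mg/L × 238,455 L = 7154 g cyanuric acid.
(a) At 96% purity: 7154 / 0.96 = 7452 g product.

(b) After draining 24% and refilling: 355 × 0.76 + 62 × 0.24 = 284.68 ppm.
(b) Deficit to target: 308 − 284.68 = 23.32 mg/L.
(b) As CaCO₃: 23.32 mg/L × 50,500 L = 1178 g; ÷ 100.1 = 11.76 mol Ca²⁺.
(b) Mass: 11.76 × 111 = 1306 g.

(a) 7.45 kg; (b) 1.31 kg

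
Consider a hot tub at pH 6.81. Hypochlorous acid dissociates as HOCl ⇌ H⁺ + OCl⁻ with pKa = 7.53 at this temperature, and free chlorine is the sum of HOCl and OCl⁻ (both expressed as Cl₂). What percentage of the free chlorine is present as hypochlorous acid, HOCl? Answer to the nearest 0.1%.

84.0%

[OCl⁻]/[HOCl] = 10^(pH − pKa) = 10^(6.81 − 7.53) = 10^-0.72 = 0.1905.
Fraction as HOCl = 1 / (1 + 0.1905) = 0.84.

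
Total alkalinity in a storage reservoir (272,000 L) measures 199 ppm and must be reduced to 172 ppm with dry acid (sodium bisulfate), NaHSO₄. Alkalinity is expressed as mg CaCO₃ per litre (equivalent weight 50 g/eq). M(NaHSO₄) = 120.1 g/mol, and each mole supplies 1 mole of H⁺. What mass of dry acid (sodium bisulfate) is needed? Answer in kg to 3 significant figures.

17.6 kg

Alkalinity to neutralize: (199 − 172) = 27 mg/L as CaCO₃ × 272,000 L = 7344 g as CaCO₃.
Equivalents of H⁺ required: 7344 ÷ 50 g/eq = 146.9 eq = 146.9 mol NaHSO₄.
Mass of NaHSO₄: 146.9 × 120.1 = 17,640 g.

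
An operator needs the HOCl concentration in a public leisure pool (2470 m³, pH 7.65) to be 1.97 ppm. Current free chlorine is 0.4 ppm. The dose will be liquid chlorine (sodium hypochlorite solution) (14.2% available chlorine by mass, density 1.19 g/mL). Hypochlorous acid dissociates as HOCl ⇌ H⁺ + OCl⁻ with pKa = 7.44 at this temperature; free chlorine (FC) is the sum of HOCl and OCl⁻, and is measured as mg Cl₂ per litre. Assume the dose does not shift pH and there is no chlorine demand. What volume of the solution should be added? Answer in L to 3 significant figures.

Volume: 2470 m³ = 2,470,000 L.
[OCl⁻]/[HOCl] = 10^(pH − pKa) = 10^(7.65 − 7.44) = 1.622; fraction as HOCl = 1/(1 + 1.622) = 0.3814.
Free chlorine required for 1.97 ppm HOCl: 1.97 / 0.3814 = 5.165 ppm.
FC to add: 5.165 − 0.4 = 4.765 mg/L as Cl₂.
Cl₂ equivalent: 4.765 mg/L × 2,470,000 L = 11,770 g.
Product at 14.2% available Cl: 11,770 / 0.142 = 82,880 g.
Volume: 82,880 g ÷ 1.19 g/mL = 69,650 mL.

69.7 L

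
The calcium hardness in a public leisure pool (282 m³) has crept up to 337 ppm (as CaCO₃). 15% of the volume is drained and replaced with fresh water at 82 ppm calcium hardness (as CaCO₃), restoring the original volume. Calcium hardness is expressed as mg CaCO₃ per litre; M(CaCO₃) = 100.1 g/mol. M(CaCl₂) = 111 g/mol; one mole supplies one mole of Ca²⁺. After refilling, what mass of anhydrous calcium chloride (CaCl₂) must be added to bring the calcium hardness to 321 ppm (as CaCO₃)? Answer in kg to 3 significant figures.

Volume: 282 m³ = 282,000 L.
After draining 15% and refilling: 337 × 0.85 + 82 × 0.15 = 298.75 ppm.
Deficit to target: 321 − 298.75 = 22.25 mg/L.
As CaCO₃: 22.25 mg/L × 282,000 L = 6274 g; ÷ 100.1 = 62.68 mol Ca²⁺.
Mass: 62.68 × 111 = 6958 g.

6.96 kg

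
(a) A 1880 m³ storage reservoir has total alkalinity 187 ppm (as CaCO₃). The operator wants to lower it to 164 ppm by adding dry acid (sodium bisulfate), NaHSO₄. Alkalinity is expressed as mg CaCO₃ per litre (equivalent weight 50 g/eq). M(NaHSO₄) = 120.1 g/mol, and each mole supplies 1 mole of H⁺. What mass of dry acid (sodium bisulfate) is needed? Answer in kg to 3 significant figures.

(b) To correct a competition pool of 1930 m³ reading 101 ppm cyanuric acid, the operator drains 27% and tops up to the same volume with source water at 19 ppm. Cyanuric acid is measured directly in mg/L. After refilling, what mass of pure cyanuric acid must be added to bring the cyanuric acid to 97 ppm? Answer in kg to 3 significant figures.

(a) 104 kg; (b) 35.0 kg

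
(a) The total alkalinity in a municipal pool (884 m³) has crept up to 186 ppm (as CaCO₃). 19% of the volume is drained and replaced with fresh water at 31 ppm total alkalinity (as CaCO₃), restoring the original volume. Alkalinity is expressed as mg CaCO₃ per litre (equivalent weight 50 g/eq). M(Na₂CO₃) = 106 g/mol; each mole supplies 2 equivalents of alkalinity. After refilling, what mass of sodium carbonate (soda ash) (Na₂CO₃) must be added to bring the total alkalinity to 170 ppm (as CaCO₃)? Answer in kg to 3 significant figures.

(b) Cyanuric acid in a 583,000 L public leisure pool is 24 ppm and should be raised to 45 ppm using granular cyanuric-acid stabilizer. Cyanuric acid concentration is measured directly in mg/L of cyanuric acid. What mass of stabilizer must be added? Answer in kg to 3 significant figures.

(a) 12.6 kg; (b) 12.2 kg

(a) Volume: 884 m³ = 884,000 L.
(a) After draining 19% and refilling: 186 × 0.81 + 31 × 0.19 = 156.55 ppm.
(a) Deficit to target: 170 − 156.55 = 13.45 mg/L.
(a) As CaCO₃: 13.45 mg/L × 884,000 L = 11,890 g; ÷ 50 g/eq ÷ 2 = 118.9 mol Na₂CO₃.
(a) Mass: 118.9 × 106 = 12,600 g.

(b) CYA to add: (45 − 24) = 21 mg/L × 583,000 L = 12,240 g cyanuric acid.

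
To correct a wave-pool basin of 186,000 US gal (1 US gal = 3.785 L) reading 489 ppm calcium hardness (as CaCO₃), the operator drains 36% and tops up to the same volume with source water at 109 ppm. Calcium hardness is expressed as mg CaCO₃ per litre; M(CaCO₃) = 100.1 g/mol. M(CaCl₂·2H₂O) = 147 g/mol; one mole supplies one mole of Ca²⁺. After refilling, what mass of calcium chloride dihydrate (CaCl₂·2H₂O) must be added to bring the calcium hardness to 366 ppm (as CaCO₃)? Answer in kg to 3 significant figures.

Volume: 186,000 US gal × 3.785 L/gal = 704,010 L.
After draining 36% and refilling: 489 × 0.64 + 109 × 0.36 = 352.2 ppm.
Deficit to target: 366 − 352.2 = 13.8 mg/L.
As CaCO₃: 13.8 mg/L × 704,010 L = 9715 g; ÷ 100.1 = 97.06 mol Ca²⁺.
Mass: 97.06 × 147 = 14,270 g.

14.3 kg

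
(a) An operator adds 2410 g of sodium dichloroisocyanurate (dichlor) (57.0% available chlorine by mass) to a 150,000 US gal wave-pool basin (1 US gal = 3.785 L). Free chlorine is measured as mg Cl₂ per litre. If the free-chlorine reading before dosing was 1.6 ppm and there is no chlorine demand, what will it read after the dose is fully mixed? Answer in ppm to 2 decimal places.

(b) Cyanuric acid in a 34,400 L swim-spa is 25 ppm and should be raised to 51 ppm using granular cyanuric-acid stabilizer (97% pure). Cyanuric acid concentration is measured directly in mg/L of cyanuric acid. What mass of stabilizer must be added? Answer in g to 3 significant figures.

(a) Volume: 150,000 US gal × 3.785 L/gal = 567,750 L.
(a) Available chlorine delivered: 2410 g × 0.57 = 1374 g as Cl₂.
(a) Concentration rise: 1374 g / 567,750 L = 2.42 mg/L = 2.42 ppm.
(a) Final FC: 1.6 + 2.42 = 4.02 ppm.

(b) CYA to add: (51 − 25) = 26 mg/L × 34,400 L = 894.4 g cyanuric acid.
(b) At 97% purity: 894.4 / 0.97 = 922.1 g product.

(a) 4.02 ppm; (b) 922 g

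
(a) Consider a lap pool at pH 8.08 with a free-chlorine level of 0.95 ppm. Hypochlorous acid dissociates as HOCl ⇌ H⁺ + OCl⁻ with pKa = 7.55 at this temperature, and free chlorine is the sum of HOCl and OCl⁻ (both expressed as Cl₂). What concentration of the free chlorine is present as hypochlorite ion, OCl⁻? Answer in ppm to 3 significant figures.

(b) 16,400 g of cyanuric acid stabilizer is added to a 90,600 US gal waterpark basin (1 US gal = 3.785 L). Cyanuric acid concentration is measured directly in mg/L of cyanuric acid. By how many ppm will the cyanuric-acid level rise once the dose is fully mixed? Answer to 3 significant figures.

(a) 0.734 ppm; (b) 47.8 ppm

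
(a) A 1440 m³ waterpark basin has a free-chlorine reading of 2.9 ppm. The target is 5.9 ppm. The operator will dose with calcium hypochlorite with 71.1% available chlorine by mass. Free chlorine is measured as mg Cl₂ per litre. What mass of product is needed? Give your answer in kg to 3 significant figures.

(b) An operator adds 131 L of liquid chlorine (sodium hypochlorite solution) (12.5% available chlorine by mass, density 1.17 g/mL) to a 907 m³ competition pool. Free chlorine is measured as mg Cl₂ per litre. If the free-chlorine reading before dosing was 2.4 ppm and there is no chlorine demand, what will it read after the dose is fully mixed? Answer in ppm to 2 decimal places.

(a) Volume: 1440 m³ = 1,440,000 L.
(a) Chlorine deficit: 5.9 − 2.9 = 3 ppm = 3 mg/L as Cl₂.
(a) Cl₂ equivalent needed: 3 mg/L × 1,440,000 L = 4,320,000 mg = 4320 g.
(a) Product at 71.1% available chlorine: 4320 / 0.711 = 6076 g.

(b) Volume: 907 m³ = 907,000 L.
(b) Mass of solution: 131 L × 1000 mL/L × 1.17 g/mL = 153,300 g.
(b) Available chlorine delivered: 153,300 g × 0.125 = 19,160 g as Cl₂.
(b) Concentration rise: 19,160 g / 907,000 L = 21.12 mg/L = 21.12 ppm.
(b) Final FC: 2.4 + 21.12 = 23.52 ppm.

(a) 6.08 kg; (b) 23.52 ppm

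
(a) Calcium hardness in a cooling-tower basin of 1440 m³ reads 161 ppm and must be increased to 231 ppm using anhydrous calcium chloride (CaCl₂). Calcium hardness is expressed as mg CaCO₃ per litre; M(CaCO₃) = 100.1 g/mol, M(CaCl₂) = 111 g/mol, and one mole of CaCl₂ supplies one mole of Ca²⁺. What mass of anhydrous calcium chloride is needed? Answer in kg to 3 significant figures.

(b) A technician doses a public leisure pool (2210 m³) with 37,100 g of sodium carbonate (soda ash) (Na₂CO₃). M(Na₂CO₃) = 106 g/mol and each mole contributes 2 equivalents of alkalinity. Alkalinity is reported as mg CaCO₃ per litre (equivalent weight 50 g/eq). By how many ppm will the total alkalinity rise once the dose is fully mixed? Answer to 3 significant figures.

(a) Volume: 1440 m³ = 1,440,000 L.
(a) Hardness to add: (231 − 161) = 70 mg/L as CaCO₃ × 1,440,000 L = 100,800 g as CaCO₃.
(a) Moles of Ca²⁺ (1 mol Ca²⁺ ≡ 1 mol CaCO₃): 100,800 / 100.1 g/mol = 1007 mol.
(a) Mass of CaCl₂: 1007 × 111 = 111,800 g.

(b) Volume: 2210 m³ = 2,210,000 L.
(b) Moles of Na₂CO₃: 37,100 g ÷ 106 g/mol = 350 mol → 700 eq of alkalinity.
(b) As CaCO₃: 700 eq × 50 g/eq = 35,000 g.
(b) Rise: 35,000 g / 2,210,000 L × 1000 = 15.84 mg/L.

(a) 112 kg; (b) 15.8 ppm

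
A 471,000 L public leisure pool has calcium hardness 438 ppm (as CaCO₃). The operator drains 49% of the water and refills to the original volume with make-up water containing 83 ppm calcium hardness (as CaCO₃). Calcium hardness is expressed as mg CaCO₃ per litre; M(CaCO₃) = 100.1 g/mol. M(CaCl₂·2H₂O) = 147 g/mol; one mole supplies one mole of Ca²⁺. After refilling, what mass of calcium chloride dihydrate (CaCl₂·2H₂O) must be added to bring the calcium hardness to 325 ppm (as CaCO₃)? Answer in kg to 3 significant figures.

After draining 49% and refilling: 438 × 0.51 + 83 × 0.49 = 264.05 ppm.
Deficit to target: 325 − 264.05 = 60.95 mg/L.
As CaCO₃: 60.95 mg/L × 471,000 L = 28,710 g; ÷ 100.1 = 286.8 mol Ca²⁺.
Mass: 286.8 × 147 = 42,160 g.

42.2 kg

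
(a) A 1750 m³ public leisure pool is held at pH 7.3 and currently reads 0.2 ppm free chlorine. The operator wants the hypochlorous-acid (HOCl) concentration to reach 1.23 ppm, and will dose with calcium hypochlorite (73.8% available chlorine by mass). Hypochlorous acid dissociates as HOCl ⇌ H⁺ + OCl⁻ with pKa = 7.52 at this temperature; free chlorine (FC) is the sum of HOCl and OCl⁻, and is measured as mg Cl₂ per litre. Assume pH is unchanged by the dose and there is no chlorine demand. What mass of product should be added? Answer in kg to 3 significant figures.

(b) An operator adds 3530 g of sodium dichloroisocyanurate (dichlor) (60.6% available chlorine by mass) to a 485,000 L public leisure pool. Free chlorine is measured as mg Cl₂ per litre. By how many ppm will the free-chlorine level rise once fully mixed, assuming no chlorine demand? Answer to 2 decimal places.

(a) 4.20 kg; (b) 4.41 ppm

(a) Volume: 1750 m³ = 1,750,000 L.
(a) [OCl⁻]/[HOCl] = 10^(pH − pKa) = 10^(7.3 − 7.52) = 0.6026; fraction as HOCl = 1/(1 + 0.6026) = 0.624.
(a) Free chlorine required for 1.23 ppm HOCl: 1.23 / 0.624 = 1.971 ppm.
(a) FC to add: 1.971 − 0.2 = 1.771 mg/L as Cl₂.
(a) Cl₂ equivalent: 1.771 mg/L × 1,750,000 L = 3100 g.
(a) Product at 73.8% available Cl: 3100 / 0.738 = 4200 g.

(b) Available chlorine delivered: 3530 g × 0.606 = 2139 g as Cl₂.
(b) Concentration rise: 2139 g / 485,000 L = 4.411 mg/L = 4.41 ppm.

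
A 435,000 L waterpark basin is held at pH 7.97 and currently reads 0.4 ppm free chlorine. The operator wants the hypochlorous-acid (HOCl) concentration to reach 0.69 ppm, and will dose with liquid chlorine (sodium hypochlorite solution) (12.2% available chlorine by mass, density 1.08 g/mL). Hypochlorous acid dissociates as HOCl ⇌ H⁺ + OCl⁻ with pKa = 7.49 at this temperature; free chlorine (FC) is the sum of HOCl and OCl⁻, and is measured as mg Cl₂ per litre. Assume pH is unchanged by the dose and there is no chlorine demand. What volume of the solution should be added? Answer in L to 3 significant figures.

[OCl⁻]/[HOCl] = 10^(pH − pKa) = 10^(7.97 − 7.49) = 3.02; fraction as HOCl = 1/(1 + 3.02) = 0.2488.
Free chlorine required for 0.69 ppm HOCl: 0.69 / 0.2488 = 2.774 ppm.
FC to add: 2.774 − 0.4 = 2.374 mg/L as Cl₂.
Cl₂ equivalent: 2.374 mg/L × 435,000 L = 1033 g.
Product at 12.2% available Cl: 1033 / 0.122 = 8464 g.
Volume: 8464 g ÷ 1.08 g/mL = 7837 mL.

7.84 L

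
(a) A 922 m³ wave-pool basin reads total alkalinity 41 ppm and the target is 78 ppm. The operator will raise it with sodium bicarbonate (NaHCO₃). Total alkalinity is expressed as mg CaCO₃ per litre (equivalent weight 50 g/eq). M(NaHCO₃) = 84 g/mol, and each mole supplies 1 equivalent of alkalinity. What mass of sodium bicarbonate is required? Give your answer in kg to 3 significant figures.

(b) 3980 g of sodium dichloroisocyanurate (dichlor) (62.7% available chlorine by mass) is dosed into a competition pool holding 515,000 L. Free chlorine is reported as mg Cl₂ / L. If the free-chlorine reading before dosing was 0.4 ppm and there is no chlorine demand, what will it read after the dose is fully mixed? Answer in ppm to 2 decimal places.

(a) 57.3 kg; (b) 5.25 ppm

(a) Volume: 922 m³ = 922,000 L.
(a) Alkalinity to add: (78 − 41) = 37 mg/L as CaCO₃ × 922,000 L = 34,110 g as CaCO₃.
(a) Equivalents: 34,110 g ÷ 50 g/eq = 682.3 eq.
(a) NaHCO₃ supplies 1 eq per mole → 682.3 mol.
(a) Mass: 682.3 mol × 84 g/mol = 57,310 g.

(b) Available chlorine delivered: 3980 g × 0.627 = 2495 g as Cl₂.
(b) Concentration rise: 2495 g / 515,000 L = 4.846 mg/L = 4.85 ppm.
(b) Final FC: 0.4 + 4.85 = 5.25 ppm.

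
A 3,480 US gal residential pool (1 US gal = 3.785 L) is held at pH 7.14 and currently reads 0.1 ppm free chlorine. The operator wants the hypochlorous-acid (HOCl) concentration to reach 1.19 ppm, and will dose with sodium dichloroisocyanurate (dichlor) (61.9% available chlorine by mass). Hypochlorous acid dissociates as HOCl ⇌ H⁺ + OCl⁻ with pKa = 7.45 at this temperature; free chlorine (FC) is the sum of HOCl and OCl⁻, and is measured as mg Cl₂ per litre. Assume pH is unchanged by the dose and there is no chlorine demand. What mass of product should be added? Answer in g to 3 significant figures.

35.6 g

Volume: 3,480 US gal × 3.785 L/gal = 13,172 L.
[OCl⁻]/[HOCl] = 10^(pH − pKa) = 10^(7.14 − 7.45) = 0.4898; fraction as HOCl = 1/(1 + 0.4898) = 0.6712.
Free chlorine required for 1.19 ppm HOCl: 1.19 / 0.6712 = 1.773 ppm.
FC to add: 1.773 − 0.1 = 1.673 mg/L as Cl₂.
Cl₂ equivalent: 1.673 mg/L × 13,172 L = 22.03 g.
Product at 61.9% available Cl: 22.03 / 0.619 = 35.6 g.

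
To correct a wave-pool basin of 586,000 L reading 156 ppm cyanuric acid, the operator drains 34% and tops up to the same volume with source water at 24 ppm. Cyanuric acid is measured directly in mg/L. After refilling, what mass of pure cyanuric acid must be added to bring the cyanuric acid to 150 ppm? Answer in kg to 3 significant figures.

After draining 34% and refilling: 156 × 0.66 + 24 × 0.34 = 111.12 ppm.
Deficit to target: 150 − 111.12 = 38.88 mg/L.
Mass: 38.88 mg/L × 586,000 L = 22,780 g cyanuric acid.

22.8 kg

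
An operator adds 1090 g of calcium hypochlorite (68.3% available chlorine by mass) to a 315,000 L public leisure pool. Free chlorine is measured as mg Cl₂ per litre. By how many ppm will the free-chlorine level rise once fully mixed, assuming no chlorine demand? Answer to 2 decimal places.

Available chlorine delivered: 1090 g × 0.683 = 744.5 g as Cl₂.
Concentration rise: 744.5 g / 315,000 L = 2.363 mg/L = 2.36 ppm.

2.36 ppm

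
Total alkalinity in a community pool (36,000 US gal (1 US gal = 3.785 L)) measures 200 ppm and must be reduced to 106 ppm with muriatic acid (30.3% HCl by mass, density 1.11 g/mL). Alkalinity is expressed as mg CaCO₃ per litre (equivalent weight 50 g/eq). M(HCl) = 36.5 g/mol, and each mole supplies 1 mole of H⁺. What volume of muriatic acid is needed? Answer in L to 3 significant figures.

27.8 L

Volume: 36,000 US gal × 3.785 L/gal = 136,260 L.
Alkalinity to neutralize: (200 − 106) = 94 mg/L as CaCO₃ × 136,260 L = 12,810 g as CaCO₃.
Equivalents of H⁺ required: 12,810 ÷ 50 g/eq = 256.2 eq = 256.2 mol HCl.
Mass of HCl: 256.2 × 36.5 = 9350 g.
Mass of 30.3% solution: 9350 / 0.303 = 30,860 g.
Volume: 30,860 g ÷ 1.11 g/mL = 27,800 mL.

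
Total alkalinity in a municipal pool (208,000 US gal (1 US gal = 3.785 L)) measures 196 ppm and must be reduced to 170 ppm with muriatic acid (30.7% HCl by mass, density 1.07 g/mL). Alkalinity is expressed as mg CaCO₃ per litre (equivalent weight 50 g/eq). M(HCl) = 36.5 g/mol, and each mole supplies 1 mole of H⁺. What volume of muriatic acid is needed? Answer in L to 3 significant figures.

Volume: 208,000 US gal × 3.785 L/gal = 787,280 L.
Alkalinity to neutralize: (196 − 170) = 26 mg/L as CaCO₃ × 787,280 L = 20,470 g as CaCO₃.
Equivalents of H⁺ required: 20,470 ÷ 50 g/eq = 409.4 eq = 409.4 mol HCl.
Mass of HCl: 409.4 × 36.5 = 14,940 g.
Mass of 30.7% solution: 14,940 / 0.307 = 48,670 g.
Volume: 48,670 g ÷ 1.07 g/mL = 45,490 mL.

45.5 L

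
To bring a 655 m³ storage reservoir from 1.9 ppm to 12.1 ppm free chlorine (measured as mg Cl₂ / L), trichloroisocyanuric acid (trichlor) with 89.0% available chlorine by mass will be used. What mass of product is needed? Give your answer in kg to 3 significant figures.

Volume: 655 m³ = 655,000 L.
Chlorine deficit: 12.1 − 1.9 = 10.2 ppm = 10.2 mg/L as Cl₂.
Cl₂ equivalent needed: 10.2 mg/L × 655,000 L = 6,681,000 mg = 6681 g.
Product at 89.0% available chlorine: 6681 / 0.89 = 7507 g.

7.51 kg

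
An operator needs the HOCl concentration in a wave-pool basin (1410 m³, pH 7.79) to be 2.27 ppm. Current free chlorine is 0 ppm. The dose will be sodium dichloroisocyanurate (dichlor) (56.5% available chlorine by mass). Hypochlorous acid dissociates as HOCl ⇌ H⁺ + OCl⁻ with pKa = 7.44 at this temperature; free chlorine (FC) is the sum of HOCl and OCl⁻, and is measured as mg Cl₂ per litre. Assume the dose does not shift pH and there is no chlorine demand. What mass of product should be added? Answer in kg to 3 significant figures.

18.3 kg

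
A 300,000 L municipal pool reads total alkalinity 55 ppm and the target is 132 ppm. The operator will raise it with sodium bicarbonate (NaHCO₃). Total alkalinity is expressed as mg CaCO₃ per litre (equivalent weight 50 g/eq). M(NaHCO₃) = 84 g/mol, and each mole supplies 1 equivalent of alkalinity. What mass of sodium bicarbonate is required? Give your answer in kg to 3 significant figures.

38.8 kg

Alkalinity to add: (132 − 55) = 77 mg/L as CaCO₃ × 300,000 L = 23,100 g as CaCO₃.
Equivalents: 23,100 g ÷ 50 g/eq = 462 eq.
NaHCO₃ supplies 1 eq per mole → 462 mol.
Mass: 462 mol × 84 g/mol = 38,810 g.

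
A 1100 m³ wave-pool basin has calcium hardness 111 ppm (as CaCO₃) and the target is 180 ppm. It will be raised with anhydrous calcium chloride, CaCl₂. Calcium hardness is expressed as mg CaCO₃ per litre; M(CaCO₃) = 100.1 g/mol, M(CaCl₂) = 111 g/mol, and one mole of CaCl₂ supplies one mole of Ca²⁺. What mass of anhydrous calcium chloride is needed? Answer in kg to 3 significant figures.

Volume: 1100 m³ = 1,100,000 L.
Hardness to add: (180 − 111) = 69 mg/L as CaCO₃ × 1,100,000 L = 75,900 g as CaCO₃.
Moles of Ca²⁺ (1 mol Ca²⁺ ≡ 1 mol CaCO₃): 75,900 / 100.1 g/mol = 758.2 mol.
Mass of CaCl₂: 758.2 × 111 = 84,160 g.

84.2 kg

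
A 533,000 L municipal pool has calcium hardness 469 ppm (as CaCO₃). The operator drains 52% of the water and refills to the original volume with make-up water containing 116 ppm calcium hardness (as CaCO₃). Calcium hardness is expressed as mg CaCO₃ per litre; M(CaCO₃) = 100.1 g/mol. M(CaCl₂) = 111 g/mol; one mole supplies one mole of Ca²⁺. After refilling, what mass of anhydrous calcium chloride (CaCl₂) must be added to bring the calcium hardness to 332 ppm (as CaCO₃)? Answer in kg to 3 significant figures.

27.5 kg

After draining 52% and refilling: 469 × 0.48 + 116 × 0.52 = 285.44 ppm.
Deficit to target: 332 − 285.44 = 46.56 mg/L.
As CaCO₃: 46.56 mg/L × 533,000 L = 24,820 g; ÷ 100.1 = 247.9 mol Ca²⁺.
Mass: 247.9 × 111 = 27,520 g.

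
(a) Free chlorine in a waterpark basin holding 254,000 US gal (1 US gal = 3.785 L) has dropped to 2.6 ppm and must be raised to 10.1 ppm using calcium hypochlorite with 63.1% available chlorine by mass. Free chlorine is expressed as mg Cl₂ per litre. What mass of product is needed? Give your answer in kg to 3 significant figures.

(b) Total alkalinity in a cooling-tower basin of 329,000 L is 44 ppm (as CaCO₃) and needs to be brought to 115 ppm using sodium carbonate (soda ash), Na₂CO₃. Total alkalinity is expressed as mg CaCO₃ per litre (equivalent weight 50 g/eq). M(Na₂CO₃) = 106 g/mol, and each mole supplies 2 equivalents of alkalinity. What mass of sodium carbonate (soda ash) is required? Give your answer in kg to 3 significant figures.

(a) 11.4 kg; (b) 24.8 kg

(a) Volume: 254,000 US gal × 3.785 L/gal = 961,390 L.
(a) Chlorine deficit: 10.1 − 2.6 = 7.5 ppm = 7.5 mg/L as Cl₂.
(a) Cl₂ equivalent needed: 7.5 mg/L × 961,390 L = 7,210,000 mg = 7210 g.
(a) Product at 63.1% available chlorine: 7210 / 0.631 = 11,430 g.

(b) Alkalinity to add: (115 − 44) = 71 mg/L as CaCO₃ × 329,000 L = 23,360 g as CaCO₃.
(b) Equivalents: 23,360 g ÷ 50 g/eq = 467.2 eq.
(b) Each mole of Na₂CO₃ supplies 2 eq, so 467.2 / 2 = 233.6 mol.
(b) Mass: 233.6 mol × 106 g/mol = 24,760 g.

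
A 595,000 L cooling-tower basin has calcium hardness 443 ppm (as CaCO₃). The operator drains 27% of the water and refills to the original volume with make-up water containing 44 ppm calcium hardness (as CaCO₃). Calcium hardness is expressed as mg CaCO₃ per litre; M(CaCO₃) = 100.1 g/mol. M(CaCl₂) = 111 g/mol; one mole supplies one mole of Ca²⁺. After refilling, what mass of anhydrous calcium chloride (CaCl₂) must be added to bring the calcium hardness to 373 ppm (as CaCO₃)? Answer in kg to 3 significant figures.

24.9 kg

After draining 27% and refilling: 443 × 0.73 + 44 × 0.27 = 335.27 ppm.
Deficit to target: 373 − 335.27 = 37.73 mg/L.
As CaCO₃: 37.73 mg/L × 595,000 L = 22,450 g; ÷ 100.1 = 224.3 mol Ca²⁺.
Mass: 224.3 × 111 = 24,890 g.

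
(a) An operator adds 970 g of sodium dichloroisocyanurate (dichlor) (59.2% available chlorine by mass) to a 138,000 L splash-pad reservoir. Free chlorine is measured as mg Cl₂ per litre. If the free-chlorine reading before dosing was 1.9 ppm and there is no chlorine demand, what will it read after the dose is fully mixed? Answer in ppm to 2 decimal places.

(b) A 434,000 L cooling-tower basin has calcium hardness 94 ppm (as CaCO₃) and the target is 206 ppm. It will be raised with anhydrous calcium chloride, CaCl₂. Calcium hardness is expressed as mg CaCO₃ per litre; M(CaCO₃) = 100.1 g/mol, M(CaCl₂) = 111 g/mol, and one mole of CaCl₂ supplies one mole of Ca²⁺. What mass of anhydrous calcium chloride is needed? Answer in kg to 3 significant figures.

(a) Available chlorine delivered: 970 g × 0.592 = 574.2 g as Cl₂.
(a) Concentration rise: 574.2 g / 138,000 L = 4.161 mg/L = 4.16 ppm.
(a) Final FC: 1.9 + 4.16 = 6.06 ppm.

(b) Hardness to add: (206 − 94) = 112 mg/L as CaCO₃ × 434,000 L = 48,610 g as CaCO₃.
(b) Moles of Ca²⁺ (1 mol Ca²⁺ ≡ 1 mol CaCO₃): 48,610 / 100.1 g/mol = 485.6 mol.
(b) Mass of CaCl₂: 485.6 × 111 = 53,900 g.

(a) 6.06 ppm; (b) 53.9 kg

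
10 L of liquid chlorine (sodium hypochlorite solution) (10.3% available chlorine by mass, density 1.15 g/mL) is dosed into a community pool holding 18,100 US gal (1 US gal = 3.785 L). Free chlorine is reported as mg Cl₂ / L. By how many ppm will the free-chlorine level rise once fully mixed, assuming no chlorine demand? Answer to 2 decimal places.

17.29 ppm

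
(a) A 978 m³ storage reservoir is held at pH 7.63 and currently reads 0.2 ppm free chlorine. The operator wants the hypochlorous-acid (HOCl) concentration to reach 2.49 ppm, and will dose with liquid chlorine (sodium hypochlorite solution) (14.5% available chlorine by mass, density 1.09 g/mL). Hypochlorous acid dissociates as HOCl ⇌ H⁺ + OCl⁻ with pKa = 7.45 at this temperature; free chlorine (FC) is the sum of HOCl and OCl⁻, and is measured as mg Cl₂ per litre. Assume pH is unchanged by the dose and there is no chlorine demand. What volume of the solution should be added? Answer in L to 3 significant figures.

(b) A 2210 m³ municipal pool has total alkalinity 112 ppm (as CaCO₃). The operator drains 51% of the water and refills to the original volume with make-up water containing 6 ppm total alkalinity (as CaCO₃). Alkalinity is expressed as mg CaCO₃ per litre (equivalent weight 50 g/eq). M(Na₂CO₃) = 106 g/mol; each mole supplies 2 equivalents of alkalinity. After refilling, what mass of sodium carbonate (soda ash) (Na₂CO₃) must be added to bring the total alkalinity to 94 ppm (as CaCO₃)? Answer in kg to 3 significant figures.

(a) Volume: 978 m³ = 978,000 L.
(a) [OCl⁻]/[HOCl] = 10^(pH − pKa) = 10^(7.63 − 7.45) = 1.514; fraction as HOCl = 1/(1 + 1.514) = 0.3978.
(a) Free chlorine required for 2.49 ppm HOCl: 2.49 / 0.3978 = 6.259 ppm.
(a) FC to add: 6.259 − 0.2 = 6.059 mg/L as Cl₂.
(a) Cl₂ equivalent: 6.059 mg/L × 978,000 L = 5925 g.
(a) Product at 14.5% available Cl: 5925 / 0.145 = 40,870 g.
(a) Volume: 40,870 g ÷ 1.09 g/mL = 37,490 mL.

(b) Volume: 2210 m³ = 2,210,000 L.
(b) After draining 51% and refilling: 112 × 0.49 + 6 × 0.51 = 57.94 ppm.
(b) Deficit to target: 94 − 57.94 = 36.06 mg/L.
(b) As CaCO₃: 36.06 mg/L × 2,210,000 L = 79,690 g; ÷ 50 g/eq ÷ 2 = 796.9 mol Na₂CO₃.
(b) Mass: 796.9 × 106 = 84,470 g.

(a) 37.5 L; (b) 84.5 kg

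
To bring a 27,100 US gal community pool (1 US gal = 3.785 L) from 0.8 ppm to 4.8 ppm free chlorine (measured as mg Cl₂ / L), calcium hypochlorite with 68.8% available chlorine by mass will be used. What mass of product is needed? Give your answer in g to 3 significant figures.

Volume: 27,100 US gal × 3.785 L/gal = 102,574 L.
Chlorine deficit: 4.8 − 0.8 = 4 ppm = 4 mg/L as Cl₂.
Cl₂ equivalent needed: 4 mg/L × 102,574 L = 410,300 mg = 410.3 g.
Product at 68.8% available chlorine: 410.3 / 0.688 = 596.4 g.

596 g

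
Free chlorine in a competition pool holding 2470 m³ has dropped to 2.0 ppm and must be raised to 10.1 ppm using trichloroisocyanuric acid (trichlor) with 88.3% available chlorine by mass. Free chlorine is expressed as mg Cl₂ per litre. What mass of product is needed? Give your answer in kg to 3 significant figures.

Volume: 2470 m³ = 2,470,000 L.
Chlorine deficit: 10.1 − 2.0 = 8.1 ppm = 8.1 mg/L as Cl₂.
Cl₂ equivalent needed: 8.1 mg/L × 2,470,000 L = 20,010,000 mg = 20,010 g.
Product at 88.3% available chlorine: 20,010 / 0.883 = 22,660 g.

22.7 kg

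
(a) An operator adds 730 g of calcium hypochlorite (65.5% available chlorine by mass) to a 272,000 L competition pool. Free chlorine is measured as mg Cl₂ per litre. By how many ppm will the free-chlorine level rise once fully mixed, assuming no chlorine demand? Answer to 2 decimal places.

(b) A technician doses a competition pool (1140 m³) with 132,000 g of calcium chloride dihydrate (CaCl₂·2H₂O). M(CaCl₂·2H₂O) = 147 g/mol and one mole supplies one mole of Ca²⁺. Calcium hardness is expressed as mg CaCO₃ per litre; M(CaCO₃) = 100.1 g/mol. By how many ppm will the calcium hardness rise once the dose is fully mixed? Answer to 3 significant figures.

(a) 1.76 ppm; (b) 78.8 ppm

(a) Available chlorine delivered: 730 g × 0.655 = 478.2 g as Cl₂.
(a) Concentration rise: 478.2 g / 272,000 L = 1.758 mg/L = 1.76 ppm.

(b) Volume: 1140 m³ = 1,140,000 L.
(b) Moles of Ca²⁺: 132,000 g ÷ 147 g/mol = 898 mol.
(b) As CaCO₃: 898 mol × 100.1 g/mol = 89,890 g.
(b) Rise: 89,890 g / 1,140,000 L × 1000 = 78.85 mg/L.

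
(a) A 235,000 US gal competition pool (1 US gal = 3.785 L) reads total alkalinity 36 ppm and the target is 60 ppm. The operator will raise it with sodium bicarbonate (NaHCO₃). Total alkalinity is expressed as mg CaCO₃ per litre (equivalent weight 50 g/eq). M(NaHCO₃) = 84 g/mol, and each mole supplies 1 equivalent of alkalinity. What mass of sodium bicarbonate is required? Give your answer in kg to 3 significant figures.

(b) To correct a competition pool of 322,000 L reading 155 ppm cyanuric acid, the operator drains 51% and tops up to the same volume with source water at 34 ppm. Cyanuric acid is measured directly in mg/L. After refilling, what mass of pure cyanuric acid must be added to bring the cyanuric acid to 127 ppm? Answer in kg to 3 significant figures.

(a) 35.9 kg; (b) 10.9 kg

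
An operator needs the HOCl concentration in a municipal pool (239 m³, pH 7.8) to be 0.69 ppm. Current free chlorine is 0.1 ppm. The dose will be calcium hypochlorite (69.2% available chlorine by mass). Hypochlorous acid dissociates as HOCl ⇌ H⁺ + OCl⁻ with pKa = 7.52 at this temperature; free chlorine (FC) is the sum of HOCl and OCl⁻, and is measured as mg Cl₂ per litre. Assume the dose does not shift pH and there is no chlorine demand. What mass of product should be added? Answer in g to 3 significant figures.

658 g

Volume: 239 m³ = 239,000 L.
[OCl⁻]/[HOCl] = 10^(pH − pKa) = 10^(7.8 − 7.52) = 1.905; fraction as HOCl = 1/(1 + 1.905) = 0.3442.
Free chlorine required for 0.69 ppm HOCl: 0.69 / 0.3442 = 2.005 ppm.
FC to add: 2.005 − 0.1 = 1.905 mg/L as Cl₂.
Cl₂ equivalent: 1.905 mg/L × 239,000 L = 455.2 g.
Product at 69.2% available Cl: 455.2 / 0.692 = 657.9 g.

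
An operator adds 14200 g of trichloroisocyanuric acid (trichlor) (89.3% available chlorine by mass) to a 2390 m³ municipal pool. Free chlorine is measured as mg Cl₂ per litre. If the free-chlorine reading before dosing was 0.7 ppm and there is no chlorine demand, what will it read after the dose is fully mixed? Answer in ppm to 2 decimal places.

Volume: 2390 m³ = 2,390,000 L.
Available chlorine delivered: 14,200 g × 0.893 = 12,680 g as Cl₂.
Concentration rise: 12,680 g / 2,390,000 L = 5.306 mg/L = 5.31 ppm.
Final FC: 0.7 + 5.31 = 6.01 ppm.

6.01 ppm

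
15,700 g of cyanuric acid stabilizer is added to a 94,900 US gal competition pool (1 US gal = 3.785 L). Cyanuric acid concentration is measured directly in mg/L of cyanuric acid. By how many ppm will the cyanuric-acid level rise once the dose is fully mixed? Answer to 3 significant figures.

43.7 ppm

Volume: 94,900 US gal × 3.785 L/gal = 359,196 L.
Rise: 15,700 g / 359,196 L × 1000 = 43.71 mg/L.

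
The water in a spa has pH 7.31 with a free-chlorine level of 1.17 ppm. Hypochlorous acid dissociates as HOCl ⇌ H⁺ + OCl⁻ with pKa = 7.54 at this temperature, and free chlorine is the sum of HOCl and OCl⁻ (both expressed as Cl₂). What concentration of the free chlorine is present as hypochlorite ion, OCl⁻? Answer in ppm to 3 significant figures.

[OCl⁻]/[HOCl] = 10^(pH − pKa) = 10^(7.31 − 7.54) = 10^-0.23 = 0.5888.
Fraction as HOCl = 1 / (1 + 0.5888) = 0.6294.
OCl⁻ = (1 − 0.6294) × 1.17 ppm = 0.4336 ppm.

0.434 ppm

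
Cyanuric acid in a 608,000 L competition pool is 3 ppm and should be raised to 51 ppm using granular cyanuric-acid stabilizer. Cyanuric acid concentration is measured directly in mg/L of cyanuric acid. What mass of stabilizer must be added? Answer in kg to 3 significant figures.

29.2 kg

CYA to add: (51 − 3) = 48 mg/L × 608,000 L = 29,180 g cyanuric acid.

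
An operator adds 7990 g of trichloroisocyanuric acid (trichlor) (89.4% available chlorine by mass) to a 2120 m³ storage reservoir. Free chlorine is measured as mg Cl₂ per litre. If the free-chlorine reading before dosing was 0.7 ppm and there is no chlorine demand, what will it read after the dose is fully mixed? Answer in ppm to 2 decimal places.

4.07 ppm

Volume: 2120 m³ = 2,120,000 L.
Available chlorine delivered: 7990 g × 0.894 = 7143 g as Cl₂.
Concentration rise: 7143 g / 2,120,000 L = 3.369 mg/L = 3.37 ppm.
Final FC: 0.7 + 3.37 = 4.07 ppm.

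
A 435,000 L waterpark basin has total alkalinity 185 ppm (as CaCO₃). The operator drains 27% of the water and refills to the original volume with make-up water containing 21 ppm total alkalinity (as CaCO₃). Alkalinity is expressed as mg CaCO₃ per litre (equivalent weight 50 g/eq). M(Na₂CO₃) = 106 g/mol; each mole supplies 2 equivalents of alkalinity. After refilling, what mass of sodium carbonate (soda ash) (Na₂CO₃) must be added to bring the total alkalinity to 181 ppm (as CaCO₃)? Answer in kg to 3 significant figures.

After draining 27% and refilling: 185 × 0.73 + 21 × 0.27 = 140.72 ppm.
Deficit to target: 181 − 140.72 = 40.28 mg/L.
As CaCO₃: 40.28 mg/L × 435,000 L = 17,520 g; ÷ 50 g/eq ÷ 2 = 175.2 mol Na₂CO₃.
Mass: 175.2 × 106 = 18,570 g.

18.6 kg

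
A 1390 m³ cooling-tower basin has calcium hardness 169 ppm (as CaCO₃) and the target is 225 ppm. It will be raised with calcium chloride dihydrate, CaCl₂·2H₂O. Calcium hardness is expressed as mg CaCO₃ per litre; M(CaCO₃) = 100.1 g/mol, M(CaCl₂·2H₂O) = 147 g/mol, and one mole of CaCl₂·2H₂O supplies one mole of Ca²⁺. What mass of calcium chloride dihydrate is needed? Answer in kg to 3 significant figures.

Volume: 1390 m³ = 1,390,000 L.
Hardness to add: (225 − 169) = 56 mg/L as CaCO₃ × 1,390,000 L = 77,840 g as CaCO₃.
Moles of Ca²⁺ (1 mol Ca²⁺ ≡ 1 mol CaCO₃): 77,840 / 100.1 g/mol = 777.6 mol.
Mass of CaCl₂·2H₂O: 777.6 × 147 = 114,300 g.

114 kg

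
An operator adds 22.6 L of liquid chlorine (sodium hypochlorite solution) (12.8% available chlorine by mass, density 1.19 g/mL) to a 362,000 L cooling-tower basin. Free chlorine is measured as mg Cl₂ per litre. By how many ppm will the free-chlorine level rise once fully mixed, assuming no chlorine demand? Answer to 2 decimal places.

Mass of solution: 22.6 L × 1000 mL/L × 1.19 g/mL = 26,890 g.
Available chlorine delivered: 26,890 g × 0.128 = 3442 g as Cl₂.
Concentration rise: 3442 g / 362,000 L = 9.509 mg/L = 9.51 ppm.

9.51 ppm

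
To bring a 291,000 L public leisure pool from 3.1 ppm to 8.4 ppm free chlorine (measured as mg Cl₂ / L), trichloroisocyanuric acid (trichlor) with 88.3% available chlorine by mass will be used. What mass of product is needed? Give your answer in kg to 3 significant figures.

1.75 kg

Chlorine deficit: 8.4 − 3.1 = 5.3 ppm = 5.3 mg/L as Cl₂.
Cl₂ equivalent needed: 5.3 mg/L × 291,000 L = 1,542,000 mg = 1542 g.
Product at 88.3% available chlorine: 1542 / 0.883 = 1747 g.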